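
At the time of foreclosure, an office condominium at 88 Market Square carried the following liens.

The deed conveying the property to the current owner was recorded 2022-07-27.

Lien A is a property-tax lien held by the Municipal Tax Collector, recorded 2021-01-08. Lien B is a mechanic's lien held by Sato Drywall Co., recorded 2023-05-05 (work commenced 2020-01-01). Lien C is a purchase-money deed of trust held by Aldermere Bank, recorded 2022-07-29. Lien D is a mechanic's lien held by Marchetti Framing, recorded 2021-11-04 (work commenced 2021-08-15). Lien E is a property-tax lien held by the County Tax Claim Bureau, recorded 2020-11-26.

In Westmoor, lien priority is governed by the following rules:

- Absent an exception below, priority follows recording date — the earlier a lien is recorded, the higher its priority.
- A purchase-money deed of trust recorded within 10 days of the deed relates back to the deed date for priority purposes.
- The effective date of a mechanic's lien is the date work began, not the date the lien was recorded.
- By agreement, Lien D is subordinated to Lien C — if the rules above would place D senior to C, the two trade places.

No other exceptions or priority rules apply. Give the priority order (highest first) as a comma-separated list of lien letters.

B, E, A, C, D

First, effective dates: B is treated as recorded 2020-01-01, the work-commencement date; C was recorded within the 10-day window, so its effective date is the deed date 2022-07-27; D's effective date is 2021-08-15, when work began.
Sorted by effective date: B (2020-01-01), E (2020-11-26), A (2021-01-08), D (2021-08-15), C (2022-07-27).
Because D would otherwise rank above C, the subordination swaps them.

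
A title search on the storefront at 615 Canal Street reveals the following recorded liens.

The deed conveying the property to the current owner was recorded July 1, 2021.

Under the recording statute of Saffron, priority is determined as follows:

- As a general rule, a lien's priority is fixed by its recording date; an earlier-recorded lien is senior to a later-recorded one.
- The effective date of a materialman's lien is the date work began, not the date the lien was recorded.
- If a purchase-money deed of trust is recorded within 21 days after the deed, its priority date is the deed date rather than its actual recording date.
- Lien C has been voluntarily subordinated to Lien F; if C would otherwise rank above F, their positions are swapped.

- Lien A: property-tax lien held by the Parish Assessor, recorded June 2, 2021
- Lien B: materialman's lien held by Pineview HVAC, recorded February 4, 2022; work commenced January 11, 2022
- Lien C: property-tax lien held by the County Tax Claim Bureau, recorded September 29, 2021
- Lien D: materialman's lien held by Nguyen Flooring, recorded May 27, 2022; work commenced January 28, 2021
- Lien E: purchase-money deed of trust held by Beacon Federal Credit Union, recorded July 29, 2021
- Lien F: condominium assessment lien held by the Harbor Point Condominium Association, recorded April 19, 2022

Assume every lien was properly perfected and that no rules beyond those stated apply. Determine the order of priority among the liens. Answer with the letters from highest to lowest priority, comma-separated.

First, effective dates: B's effective date is January 11, 2022, when work began; D is treated as recorded January 28, 2021, the work-commencement date; E was recorded 28 days after the deed — beyond 21 days — so no relation-back applies.
By effective date: D (January 28, 2021), A (June 2, 2021), E (July 29, 2021), C (September 29, 2021), B (January 11, 2022), F (April 19, 2022).
C is senior to F before the subordination, so the two trade places.

D, A, E, F, B, C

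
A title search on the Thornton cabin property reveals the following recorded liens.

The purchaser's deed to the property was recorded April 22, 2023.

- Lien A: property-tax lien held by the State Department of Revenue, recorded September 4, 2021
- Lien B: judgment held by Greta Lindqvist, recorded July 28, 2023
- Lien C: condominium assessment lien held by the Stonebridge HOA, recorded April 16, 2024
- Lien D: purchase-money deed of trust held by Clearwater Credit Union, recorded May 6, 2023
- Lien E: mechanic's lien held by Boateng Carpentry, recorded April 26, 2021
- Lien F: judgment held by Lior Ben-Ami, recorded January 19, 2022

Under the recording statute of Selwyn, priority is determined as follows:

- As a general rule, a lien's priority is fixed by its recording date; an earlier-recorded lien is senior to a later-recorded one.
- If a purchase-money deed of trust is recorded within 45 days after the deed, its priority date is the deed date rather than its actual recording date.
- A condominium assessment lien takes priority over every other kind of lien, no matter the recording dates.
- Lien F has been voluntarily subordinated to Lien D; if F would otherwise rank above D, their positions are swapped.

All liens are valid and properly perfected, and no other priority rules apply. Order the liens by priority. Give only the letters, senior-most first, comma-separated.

C, E, A, D, F, B

First, effective dates: D's effective date is the deed date, April 22, 2023.
C is a condominium assessment lien, so it outranks all other liens regardless of date.
Ordering the rest by effective date: E (April 26, 2021), A (September 4, 2021), F (January 19, 2022), D (April 22, 2023), B (July 28, 2023).
F is senior to D before the subordination, so the two trade places.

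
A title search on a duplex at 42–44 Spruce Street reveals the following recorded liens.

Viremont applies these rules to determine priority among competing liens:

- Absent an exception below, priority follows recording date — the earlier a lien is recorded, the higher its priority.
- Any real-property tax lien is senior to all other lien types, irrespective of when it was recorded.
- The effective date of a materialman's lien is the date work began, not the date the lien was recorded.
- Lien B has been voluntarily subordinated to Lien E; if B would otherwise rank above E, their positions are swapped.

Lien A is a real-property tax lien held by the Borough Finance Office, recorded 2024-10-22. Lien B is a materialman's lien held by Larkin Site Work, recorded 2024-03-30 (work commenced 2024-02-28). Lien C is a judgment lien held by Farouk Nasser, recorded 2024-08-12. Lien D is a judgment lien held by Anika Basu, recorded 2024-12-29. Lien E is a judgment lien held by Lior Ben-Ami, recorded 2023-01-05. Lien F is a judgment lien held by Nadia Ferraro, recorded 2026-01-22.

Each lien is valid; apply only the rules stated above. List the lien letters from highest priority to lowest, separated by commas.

A, E, B, C, D, F

First, effective dates: B relates back to 2024-02-28 (work commenced).
A is a real-property tax lien, so it outranks all other liens regardless of date.
Among the remaining liens, by effective date: E (2023-01-05), B (2024-02-28), C (2024-08-12), D (2024-12-29), F (2026-01-22).
B is already junior to E, so the subordination agreement changes nothing.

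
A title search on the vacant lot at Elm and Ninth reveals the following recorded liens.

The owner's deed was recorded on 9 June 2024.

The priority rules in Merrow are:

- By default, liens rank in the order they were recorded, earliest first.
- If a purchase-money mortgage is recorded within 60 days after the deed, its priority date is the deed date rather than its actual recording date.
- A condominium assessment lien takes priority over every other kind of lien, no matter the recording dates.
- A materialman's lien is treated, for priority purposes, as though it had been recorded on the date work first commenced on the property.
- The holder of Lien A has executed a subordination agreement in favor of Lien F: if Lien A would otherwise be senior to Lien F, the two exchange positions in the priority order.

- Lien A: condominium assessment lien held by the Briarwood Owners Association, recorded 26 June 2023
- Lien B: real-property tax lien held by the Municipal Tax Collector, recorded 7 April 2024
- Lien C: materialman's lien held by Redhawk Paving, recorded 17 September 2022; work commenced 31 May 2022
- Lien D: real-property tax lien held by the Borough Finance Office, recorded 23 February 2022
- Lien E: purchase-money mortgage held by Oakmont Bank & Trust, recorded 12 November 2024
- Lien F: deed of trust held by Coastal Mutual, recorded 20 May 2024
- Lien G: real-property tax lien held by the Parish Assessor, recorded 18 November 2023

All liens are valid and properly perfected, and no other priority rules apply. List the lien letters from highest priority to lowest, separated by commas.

Adjusting effective dates: C's effective date is 31 May 2022, when work began; E was recorded 156 days after the deed — beyond 60 days — so no relation-back applies.
A is a condominium assessment lien, so it outranks all other liens regardless of date.
The other liens, earliest effective date first: D (23 February 2022), C (31 May 2022), G (18 November 2023), B (7 April 2024), F (20 May 2024), E (12 November 2024).
Because A would otherwise rank above F, the subordination swaps them.

F, D, C, G, B, A, E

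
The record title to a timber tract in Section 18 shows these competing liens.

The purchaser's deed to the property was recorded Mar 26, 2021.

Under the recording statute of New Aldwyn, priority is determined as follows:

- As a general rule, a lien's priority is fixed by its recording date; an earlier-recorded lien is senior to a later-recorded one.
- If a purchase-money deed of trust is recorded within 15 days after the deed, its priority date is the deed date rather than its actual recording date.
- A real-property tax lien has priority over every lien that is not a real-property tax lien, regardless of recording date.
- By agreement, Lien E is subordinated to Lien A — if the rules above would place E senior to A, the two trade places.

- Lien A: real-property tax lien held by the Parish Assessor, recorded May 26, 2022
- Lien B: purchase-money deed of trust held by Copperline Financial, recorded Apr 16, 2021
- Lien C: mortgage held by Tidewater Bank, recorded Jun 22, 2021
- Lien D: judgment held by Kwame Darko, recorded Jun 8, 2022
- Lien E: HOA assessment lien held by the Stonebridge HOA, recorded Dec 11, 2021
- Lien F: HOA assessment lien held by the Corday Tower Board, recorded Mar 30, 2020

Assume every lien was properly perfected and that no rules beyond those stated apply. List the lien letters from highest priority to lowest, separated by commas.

A, F, B, C, E, D

Adjusting effective dates: B was recorded 21 days after the deed, outside the 15-day window, so it keeps its recording date.
A is a real-property tax lien, so it outranks all other liens regardless of date.
Remaining liens by effective date: F (Mar 30, 2020), B (Apr 16, 2021), C (Jun 22, 2021), E (Dec 11, 2021), D (Jun 8, 2022).
Since E is not senior to A, the subordination leaves the order unchanged.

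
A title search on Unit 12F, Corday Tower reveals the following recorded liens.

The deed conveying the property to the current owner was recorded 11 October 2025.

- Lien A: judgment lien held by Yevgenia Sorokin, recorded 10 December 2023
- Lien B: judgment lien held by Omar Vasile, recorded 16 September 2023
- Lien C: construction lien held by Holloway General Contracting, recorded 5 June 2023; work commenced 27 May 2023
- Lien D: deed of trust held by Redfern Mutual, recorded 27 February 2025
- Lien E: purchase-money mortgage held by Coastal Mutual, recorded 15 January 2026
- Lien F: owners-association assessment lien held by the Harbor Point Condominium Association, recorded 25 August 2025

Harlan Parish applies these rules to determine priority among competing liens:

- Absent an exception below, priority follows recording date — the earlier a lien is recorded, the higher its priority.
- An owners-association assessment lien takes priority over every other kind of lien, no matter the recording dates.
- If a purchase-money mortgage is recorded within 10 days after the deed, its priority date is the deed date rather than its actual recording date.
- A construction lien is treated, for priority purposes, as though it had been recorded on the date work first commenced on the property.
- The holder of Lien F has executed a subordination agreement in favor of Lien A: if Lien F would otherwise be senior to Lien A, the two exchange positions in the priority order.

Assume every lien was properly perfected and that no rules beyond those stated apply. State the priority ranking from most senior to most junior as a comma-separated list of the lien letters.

First, effective dates: C relates back to 27 May 2023 (work commenced); E missed the 10-day window (96 days after the deed), so its recording date stands.
As an owners-association assessment lien, F is senior to every other lien.
Among the remaining liens, by effective date: C (27 May 2023), B (16 September 2023), A (10 December 2023), D (27 February 2025), E (15 January 2026).
Because F would otherwise rank above A, the subordination swaps them.

A, C, B, F, D, E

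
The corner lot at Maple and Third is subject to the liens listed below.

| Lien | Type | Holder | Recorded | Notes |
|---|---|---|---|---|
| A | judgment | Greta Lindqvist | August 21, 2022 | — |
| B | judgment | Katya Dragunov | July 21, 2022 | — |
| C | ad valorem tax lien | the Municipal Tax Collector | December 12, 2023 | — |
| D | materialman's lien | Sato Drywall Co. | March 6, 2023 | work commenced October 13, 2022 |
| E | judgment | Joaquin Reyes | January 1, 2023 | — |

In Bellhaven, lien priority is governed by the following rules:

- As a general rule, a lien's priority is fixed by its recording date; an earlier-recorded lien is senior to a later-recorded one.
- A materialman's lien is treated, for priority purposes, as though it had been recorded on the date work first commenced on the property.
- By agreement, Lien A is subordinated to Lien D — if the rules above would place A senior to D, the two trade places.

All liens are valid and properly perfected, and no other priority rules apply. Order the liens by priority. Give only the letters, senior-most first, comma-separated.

First, effective dates: D's effective date is October 13, 2022, when work began.
By effective date, earliest first: B (July 21, 2022), A (August 21, 2022), D (October 13, 2022), E (January 1, 2023), C (December 12, 2023).
The subordination applies — A was senior to D — so A and D swap.

B, D, A, E, C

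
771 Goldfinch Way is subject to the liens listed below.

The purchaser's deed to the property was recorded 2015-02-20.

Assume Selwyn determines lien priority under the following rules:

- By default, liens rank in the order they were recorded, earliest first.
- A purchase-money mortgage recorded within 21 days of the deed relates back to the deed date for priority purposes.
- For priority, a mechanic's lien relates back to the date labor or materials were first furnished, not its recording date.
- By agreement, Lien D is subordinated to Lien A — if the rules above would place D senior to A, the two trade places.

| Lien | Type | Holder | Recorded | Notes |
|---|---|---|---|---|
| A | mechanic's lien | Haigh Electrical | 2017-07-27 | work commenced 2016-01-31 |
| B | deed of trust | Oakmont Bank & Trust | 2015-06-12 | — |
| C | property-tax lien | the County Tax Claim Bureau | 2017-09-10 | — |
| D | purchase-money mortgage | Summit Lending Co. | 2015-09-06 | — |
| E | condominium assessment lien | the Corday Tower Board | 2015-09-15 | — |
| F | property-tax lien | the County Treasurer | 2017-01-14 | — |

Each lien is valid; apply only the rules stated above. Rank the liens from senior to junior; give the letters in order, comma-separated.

Effective dates: A is treated as recorded 2016-01-31, the work-commencement date; D was recorded 198 days after the deed — beyond 21 days — so no relation-back applies.
Sorted by effective date: B (2015-06-12), D (2015-09-06), E (2015-09-15), A (2016-01-31), F (2017-01-14), C (2017-09-10).
Because D would otherwise rank above A, the subordination swaps them.

B, A, E, D, F, C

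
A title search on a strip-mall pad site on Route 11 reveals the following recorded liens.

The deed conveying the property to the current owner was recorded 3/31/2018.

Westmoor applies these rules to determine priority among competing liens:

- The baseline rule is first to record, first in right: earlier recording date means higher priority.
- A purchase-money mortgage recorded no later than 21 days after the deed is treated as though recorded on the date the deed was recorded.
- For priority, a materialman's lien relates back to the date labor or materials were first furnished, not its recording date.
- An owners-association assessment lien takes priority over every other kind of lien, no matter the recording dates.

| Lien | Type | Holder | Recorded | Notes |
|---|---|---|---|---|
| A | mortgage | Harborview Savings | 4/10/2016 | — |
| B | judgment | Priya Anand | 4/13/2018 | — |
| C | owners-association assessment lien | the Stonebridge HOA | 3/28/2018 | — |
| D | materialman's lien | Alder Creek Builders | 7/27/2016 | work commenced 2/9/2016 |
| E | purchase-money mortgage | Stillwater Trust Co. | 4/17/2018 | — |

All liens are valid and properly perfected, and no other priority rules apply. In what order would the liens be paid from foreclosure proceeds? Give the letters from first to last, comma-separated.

Effective dates: D is treated as recorded 2/9/2016, the work-commencement date; E's effective date is the deed date, 3/31/2018.
C is an owners-association assessment lien, so it outranks all other liens regardless of date.
Among the remaining liens, by effective date: D (2/9/2016), A (4/10/2016), E (3/31/2018), B (4/13/2018).

C, D, A, E, B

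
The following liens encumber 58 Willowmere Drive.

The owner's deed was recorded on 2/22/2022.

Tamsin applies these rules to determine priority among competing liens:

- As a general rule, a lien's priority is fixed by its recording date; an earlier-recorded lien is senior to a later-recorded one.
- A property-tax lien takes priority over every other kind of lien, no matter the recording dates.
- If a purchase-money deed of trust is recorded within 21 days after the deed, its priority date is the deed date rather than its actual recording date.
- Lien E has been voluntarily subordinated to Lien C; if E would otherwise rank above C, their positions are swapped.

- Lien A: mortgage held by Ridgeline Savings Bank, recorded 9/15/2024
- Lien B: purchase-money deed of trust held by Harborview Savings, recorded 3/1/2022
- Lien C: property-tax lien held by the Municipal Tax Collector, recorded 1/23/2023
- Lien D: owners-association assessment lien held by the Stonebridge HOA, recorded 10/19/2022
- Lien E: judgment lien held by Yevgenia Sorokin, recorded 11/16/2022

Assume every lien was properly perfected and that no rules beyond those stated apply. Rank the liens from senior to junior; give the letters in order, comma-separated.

Effective dates: B was recorded within the 21-day window, so its effective date is the deed date 2/22/2022.
As a property-tax lien, C is senior to every other lien.
The other liens, earliest effective date first: B (2/22/2022), D (10/19/2022), E (11/16/2022), A (9/15/2024).
E already ranks below C; the subordination has no effect.

C, B, D, E, A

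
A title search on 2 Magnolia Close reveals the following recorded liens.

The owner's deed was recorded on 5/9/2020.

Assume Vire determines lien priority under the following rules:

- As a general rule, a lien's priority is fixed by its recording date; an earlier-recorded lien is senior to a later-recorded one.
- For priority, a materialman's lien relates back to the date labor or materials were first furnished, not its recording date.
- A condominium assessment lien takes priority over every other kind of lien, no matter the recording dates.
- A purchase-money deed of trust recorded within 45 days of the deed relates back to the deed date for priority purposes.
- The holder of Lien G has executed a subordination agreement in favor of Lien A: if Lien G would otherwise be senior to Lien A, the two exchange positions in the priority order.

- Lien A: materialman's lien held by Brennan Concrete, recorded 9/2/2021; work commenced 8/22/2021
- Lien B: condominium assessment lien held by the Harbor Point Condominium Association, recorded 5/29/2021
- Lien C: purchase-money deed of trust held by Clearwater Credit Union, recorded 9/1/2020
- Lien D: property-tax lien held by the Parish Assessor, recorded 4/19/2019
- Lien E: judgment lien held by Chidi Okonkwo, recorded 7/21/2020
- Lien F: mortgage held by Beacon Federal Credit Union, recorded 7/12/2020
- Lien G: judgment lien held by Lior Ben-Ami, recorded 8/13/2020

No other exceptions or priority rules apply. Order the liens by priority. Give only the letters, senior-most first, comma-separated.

Effective dates: A relates back to 8/22/2021 (work commenced); C was recorded 115 days after the deed, outside the 45-day window, so it keeps its recording date.
B is a condominium assessment lien, so it outranks all other liens regardless of date.
Ordering the rest by effective date: D (4/19/2019), F (7/12/2020), E (7/21/2020), G (8/13/2020), C (9/1/2020), A (8/22/2021).
The subordination applies — G was senior to A — so G and A swap.

B, D, F, E, A, C, G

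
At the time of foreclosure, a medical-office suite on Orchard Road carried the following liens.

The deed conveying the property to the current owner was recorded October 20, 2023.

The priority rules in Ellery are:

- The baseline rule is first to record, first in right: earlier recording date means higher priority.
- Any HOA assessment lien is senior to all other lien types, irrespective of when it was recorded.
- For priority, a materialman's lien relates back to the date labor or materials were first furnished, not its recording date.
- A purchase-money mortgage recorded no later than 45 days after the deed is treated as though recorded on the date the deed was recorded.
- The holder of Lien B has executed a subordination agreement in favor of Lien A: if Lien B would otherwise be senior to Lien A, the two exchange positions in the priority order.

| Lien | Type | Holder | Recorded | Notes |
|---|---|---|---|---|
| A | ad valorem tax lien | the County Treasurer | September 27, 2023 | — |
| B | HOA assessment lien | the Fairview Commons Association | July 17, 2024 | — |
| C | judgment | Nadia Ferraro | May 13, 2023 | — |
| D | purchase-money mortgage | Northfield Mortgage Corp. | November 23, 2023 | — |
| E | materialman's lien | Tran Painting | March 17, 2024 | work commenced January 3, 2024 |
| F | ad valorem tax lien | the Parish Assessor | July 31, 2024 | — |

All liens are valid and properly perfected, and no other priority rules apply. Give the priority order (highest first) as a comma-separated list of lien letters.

A, C, B, D, E, F

Effective dates: D's effective date is the deed date, October 20, 2023; E relates back to January 3, 2024 (work commenced).
B, as an HOA assessment lien, has superpriority and ranks first.
Remaining liens by effective date: C (May 13, 2023), A (September 27, 2023), D (October 20, 2023), E (January 3, 2024), F (July 31, 2024).
B is senior to A before the subordination, so the two trade places.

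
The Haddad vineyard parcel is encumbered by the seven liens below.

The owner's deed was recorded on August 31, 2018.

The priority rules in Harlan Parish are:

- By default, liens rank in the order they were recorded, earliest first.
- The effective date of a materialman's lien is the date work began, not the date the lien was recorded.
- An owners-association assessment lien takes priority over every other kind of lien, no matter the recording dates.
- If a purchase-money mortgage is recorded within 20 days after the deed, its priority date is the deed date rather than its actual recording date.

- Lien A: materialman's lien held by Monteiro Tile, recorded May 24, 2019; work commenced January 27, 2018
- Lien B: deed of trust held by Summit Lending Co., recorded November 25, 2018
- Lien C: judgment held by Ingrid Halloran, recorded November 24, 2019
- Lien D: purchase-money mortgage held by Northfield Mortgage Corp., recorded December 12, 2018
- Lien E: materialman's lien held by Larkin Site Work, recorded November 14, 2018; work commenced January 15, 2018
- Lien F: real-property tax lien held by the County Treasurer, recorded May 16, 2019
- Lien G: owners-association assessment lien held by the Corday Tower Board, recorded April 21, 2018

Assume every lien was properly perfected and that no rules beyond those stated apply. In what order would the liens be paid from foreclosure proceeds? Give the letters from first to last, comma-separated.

G, E, A, B, D, F, C

Effective dates: A's effective date is January 27, 2018, when work began; D missed the 20-day window (103 days after the deed), so its recording date stands; E's effective date is January 15, 2018, when work began.
G is an owners-association assessment lien and takes priority over every other lien.
The other liens, earliest effective date first: E (January 15, 2018), A (January 27, 2018), B (November 25, 2018), D (December 12, 2018), F (May 16, 2019), C (November 24, 2019).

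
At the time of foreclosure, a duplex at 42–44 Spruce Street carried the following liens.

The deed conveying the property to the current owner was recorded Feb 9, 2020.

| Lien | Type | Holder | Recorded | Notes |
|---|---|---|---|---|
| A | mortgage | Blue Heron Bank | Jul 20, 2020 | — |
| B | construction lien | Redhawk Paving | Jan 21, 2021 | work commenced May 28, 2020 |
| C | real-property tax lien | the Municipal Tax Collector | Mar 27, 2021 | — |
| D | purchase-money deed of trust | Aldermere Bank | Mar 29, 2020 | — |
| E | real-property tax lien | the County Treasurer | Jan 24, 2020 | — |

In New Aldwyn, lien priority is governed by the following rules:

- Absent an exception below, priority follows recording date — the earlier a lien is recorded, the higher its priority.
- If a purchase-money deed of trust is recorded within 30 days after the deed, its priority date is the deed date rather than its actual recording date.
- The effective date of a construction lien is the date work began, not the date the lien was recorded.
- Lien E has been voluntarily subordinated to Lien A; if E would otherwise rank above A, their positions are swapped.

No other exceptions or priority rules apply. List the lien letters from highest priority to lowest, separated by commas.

Adjusting effective dates: B's effective date is May 28, 2020, when work began; D was recorded 49 days after the deed, outside the 30-day window, so it keeps its recording date.
By effective date, earliest first: E (Jan 24, 2020), D (Mar 29, 2020), B (May 28, 2020), A (Jul 20, 2020), C (Mar 27, 2021).
E is senior to A before the subordination, so the two trade places.

A, D, B, E, C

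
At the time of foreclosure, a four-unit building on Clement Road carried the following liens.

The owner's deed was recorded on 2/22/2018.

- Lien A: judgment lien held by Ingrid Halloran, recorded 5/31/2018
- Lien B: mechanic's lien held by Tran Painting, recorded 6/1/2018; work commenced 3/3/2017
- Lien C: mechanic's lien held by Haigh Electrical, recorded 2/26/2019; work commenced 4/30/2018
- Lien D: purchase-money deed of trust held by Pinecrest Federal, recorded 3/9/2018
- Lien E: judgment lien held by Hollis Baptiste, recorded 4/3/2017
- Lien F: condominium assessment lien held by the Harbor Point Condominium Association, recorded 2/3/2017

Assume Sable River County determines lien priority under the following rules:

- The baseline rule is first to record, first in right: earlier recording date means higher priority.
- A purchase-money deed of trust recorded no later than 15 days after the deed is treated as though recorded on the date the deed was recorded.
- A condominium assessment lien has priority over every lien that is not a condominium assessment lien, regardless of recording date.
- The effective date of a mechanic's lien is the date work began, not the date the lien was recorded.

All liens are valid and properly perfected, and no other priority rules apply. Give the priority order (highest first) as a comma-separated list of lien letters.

F, B, E, D, C, A

First, effective dates: B is treated as recorded 3/3/2017, the work-commencement date; C's effective date is 4/30/2018, when work began; D relates back to the deed date 2/22/2018.
F is a condominium assessment lien, so it outranks all other liens regardless of date.
Ordering the rest by effective date: B (3/3/2017), E (4/3/2017), D (2/22/2018), C (4/30/2018), A (5/31/2018).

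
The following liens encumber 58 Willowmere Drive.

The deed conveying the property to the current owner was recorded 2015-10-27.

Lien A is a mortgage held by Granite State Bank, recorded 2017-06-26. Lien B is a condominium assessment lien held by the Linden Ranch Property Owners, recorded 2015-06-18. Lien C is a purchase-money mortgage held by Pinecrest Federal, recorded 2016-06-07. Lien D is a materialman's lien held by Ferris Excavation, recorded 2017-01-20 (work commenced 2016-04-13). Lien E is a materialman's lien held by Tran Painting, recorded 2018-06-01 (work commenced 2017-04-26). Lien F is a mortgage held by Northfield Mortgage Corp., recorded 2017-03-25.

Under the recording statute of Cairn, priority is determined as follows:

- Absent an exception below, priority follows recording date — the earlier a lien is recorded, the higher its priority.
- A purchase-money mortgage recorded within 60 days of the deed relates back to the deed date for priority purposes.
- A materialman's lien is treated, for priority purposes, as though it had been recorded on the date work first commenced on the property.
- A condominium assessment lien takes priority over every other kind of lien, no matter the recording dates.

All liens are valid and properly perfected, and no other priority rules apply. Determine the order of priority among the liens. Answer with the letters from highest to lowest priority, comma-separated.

B, D, C, F, E, A

Effective dates: C was recorded 224 days after the deed — beyond 60 days — so no relation-back applies; D relates back to 2016-04-13 (work commenced); E's effective date is 2017-04-26, when work began.
As a condominium assessment lien, B is senior to every other lien.
Ordering the rest by effective date: D (2016-04-13), C (2016-06-07), F (2017-03-25), E (2017-04-26), A (2017-06-26).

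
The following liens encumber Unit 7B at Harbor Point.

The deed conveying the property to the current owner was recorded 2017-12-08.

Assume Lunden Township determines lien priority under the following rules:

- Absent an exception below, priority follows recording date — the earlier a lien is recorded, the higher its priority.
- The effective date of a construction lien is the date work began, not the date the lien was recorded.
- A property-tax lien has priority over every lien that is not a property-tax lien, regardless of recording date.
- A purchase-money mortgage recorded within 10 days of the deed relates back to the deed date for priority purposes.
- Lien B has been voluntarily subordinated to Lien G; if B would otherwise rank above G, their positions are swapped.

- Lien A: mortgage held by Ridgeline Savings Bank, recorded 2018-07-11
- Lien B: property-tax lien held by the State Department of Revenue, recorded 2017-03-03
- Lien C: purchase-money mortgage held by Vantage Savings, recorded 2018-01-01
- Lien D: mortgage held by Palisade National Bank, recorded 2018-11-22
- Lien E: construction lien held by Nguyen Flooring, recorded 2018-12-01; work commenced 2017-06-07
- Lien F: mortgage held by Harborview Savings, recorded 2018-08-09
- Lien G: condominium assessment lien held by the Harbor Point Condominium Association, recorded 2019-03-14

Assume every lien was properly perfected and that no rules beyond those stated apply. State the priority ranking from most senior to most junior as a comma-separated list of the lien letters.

G, E, C, A, F, D, B

Adjusting effective dates: C was recorded 24 days after the deed — beyond 10 days — so no relation-back applies; E's effective date is 2017-06-07, when work began.
As a property-tax lien, B is senior to every other lien.
Ordering the rest by effective date: E (2017-06-07), C (2018-01-01), A (2018-07-11), F (2018-08-09), D (2018-11-22), G (2019-03-14).
B would otherwise be senior to G, so under the subordination agreement B and G exchange positions.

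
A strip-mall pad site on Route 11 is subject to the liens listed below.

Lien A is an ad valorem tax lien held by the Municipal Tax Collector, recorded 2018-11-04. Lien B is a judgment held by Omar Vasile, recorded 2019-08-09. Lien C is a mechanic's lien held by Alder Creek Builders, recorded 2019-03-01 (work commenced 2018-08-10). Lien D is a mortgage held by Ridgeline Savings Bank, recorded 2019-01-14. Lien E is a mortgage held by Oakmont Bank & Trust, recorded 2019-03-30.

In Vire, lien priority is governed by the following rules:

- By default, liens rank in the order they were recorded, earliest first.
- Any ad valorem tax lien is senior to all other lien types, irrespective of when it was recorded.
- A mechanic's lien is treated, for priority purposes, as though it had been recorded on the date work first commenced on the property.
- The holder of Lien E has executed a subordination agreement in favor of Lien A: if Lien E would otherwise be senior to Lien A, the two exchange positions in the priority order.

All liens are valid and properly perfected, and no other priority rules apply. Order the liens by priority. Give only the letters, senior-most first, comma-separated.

Adjusting effective dates: C's effective date is 2018-08-10, when work began.
As an ad valorem tax lien, A is senior to every other lien.
Remaining liens by effective date: C (2018-08-10), D (2019-01-14), E (2019-03-30), B (2019-08-09).
E already ranks below A; the subordination has no effect.

A, C, D, E, B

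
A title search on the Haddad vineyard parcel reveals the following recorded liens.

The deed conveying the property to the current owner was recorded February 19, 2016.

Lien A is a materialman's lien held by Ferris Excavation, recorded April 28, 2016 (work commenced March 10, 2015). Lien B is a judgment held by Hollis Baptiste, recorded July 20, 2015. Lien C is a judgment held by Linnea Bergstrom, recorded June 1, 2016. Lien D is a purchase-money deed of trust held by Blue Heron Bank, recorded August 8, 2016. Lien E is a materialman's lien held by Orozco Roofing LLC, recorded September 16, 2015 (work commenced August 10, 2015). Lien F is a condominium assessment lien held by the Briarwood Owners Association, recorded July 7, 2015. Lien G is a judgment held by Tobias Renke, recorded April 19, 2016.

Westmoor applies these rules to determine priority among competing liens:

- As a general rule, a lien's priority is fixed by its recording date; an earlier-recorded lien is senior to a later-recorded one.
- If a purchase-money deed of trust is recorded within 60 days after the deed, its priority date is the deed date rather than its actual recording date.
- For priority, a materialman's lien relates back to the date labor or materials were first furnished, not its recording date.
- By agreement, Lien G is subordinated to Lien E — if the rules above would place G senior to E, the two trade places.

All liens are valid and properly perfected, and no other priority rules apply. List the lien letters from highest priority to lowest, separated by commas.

A, F, B, E, G, C, D

Effective dates: A is treated as recorded March 10, 2015, the work-commencement date; D missed the 60-day window (171 days after the deed), so its recording date stands; E is treated as recorded August 10, 2015, the work-commencement date.
By effective date: A (March 10, 2015), F (July 7, 2015), B (July 20, 2015), E (August 10, 2015), G (April 19, 2016), C (June 1, 2016), D (August 8, 2016).
G already ranks below E; the subordination has no effect.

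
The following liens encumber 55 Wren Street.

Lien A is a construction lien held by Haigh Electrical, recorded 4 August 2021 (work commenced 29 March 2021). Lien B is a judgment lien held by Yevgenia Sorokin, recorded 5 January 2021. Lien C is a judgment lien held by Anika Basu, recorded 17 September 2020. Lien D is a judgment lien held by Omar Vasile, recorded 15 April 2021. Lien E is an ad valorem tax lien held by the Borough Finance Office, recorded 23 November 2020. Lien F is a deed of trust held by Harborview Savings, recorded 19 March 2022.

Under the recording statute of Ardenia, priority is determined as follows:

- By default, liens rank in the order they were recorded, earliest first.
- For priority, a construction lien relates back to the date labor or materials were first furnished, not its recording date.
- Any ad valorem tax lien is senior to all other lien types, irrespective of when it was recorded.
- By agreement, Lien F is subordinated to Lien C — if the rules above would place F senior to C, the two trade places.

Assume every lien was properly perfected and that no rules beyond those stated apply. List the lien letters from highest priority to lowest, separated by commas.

Adjusting effective dates: A relates back to 29 March 2021 (work commenced).
As an ad valorem tax lien, E is senior to every other lien.
The other liens, earliest effective date first: C (17 September 2020), B (5 January 2021), A (29 March 2021), D (15 April 2021), F (19 March 2022).
F is already junior to C, so the subordination agreement changes nothing.

E, C, B, A, D, F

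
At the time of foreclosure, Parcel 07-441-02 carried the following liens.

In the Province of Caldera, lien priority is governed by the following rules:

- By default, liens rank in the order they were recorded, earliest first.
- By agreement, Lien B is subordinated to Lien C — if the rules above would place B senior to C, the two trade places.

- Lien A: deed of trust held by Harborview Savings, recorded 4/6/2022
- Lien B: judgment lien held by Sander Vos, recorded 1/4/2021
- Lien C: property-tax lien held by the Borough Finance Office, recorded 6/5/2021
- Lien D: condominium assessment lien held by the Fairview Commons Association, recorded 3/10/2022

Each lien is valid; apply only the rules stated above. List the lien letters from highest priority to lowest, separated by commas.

C, B, D, A

By effective date: B (1/4/2021), C (6/5/2021), D (3/10/2022), A (4/6/2022).
B is senior to C before the subordination, so the two trade places.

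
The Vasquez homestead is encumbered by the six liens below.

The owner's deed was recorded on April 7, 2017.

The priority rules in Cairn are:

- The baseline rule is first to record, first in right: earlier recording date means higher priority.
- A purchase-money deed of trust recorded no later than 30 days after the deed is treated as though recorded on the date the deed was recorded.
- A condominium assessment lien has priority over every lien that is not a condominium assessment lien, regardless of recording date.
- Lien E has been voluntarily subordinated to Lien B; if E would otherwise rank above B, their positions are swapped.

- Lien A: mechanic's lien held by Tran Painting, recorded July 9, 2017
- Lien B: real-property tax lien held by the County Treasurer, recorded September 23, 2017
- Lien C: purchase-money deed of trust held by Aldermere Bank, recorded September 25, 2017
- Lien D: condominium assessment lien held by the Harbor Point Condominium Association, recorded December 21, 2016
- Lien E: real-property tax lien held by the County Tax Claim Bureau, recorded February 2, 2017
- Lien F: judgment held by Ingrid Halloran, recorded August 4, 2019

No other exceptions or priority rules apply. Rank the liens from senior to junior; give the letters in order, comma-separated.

D, B, A, E, C, F

Effective dates: C was recorded 171 days after the deed, outside the 30-day window, so it keeps its recording date.
D is a condominium assessment lien, so it outranks all other liens regardless of date.
Remaining liens by effective date: E (February 2, 2017), A (July 9, 2017), B (September 23, 2017), C (September 25, 2017), F (August 4, 2019).
E is senior to B before the subordination, so the two trade places.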